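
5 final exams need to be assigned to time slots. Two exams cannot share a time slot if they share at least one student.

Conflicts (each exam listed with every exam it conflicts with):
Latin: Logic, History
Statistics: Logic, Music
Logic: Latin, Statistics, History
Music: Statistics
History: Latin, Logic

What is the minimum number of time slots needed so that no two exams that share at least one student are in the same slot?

3

Latin, Logic, History pairwise conflict, so at least 3 time slots are needed.
Using 3 time slots: Latin=2, Statistics=2, Logic=1, Music=1, History=3. No two conflicting exams share a time slot.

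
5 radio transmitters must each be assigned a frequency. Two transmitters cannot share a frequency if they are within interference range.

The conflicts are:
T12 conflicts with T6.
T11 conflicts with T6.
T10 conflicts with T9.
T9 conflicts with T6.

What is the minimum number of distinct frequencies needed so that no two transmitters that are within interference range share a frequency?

2

T9 and T6 conflict, so at least 2 frequencies are needed.
Using 2 frequencies: T12=2, T11=2, T10=1, T9=2, T6=1. Each listed conflict is separated.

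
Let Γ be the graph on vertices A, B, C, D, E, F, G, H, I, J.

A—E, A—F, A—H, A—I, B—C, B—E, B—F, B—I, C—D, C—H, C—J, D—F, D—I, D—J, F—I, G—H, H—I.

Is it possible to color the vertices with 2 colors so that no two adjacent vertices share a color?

C, D, J are pairwise adjacent, so at least 3 colors are needed.
So 2 colors are not enough.

No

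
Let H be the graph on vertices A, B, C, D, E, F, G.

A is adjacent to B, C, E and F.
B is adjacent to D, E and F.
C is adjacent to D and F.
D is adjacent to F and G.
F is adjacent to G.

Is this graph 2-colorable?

No

A, C, F are mutually adjacent, so at least 3 colors are needed.
So 2 colors are not enough.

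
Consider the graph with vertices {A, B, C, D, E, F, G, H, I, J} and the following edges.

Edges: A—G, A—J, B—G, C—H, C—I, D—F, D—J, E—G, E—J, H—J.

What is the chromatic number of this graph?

2

A and G are adjacent, so at least 2 colors are needed.
2 colors suffice: color 1 → {C, F, G, J}; color 2 → {A, B, D, E, H, I}. No two adjacent vertices share a color.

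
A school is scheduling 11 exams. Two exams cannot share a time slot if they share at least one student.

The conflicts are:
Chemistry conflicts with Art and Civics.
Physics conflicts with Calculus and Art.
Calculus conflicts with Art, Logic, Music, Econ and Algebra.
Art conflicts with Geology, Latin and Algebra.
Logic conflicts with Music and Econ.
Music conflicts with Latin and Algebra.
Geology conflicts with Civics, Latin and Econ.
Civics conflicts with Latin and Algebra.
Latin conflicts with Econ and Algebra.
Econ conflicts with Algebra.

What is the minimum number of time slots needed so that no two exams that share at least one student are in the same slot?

3

Calculus, Logic, Music are mutually in conflict, so at least 3 time slots are needed.
A valid assignment using 3 time slots: Chemistry=1, Physics=1, Calculus=2, Art=3, Logic=1, Music=3, Geology=1, Civics=3, Latin=2, Econ=3, Algebra=1. Every pair that conflicts lands in different time slots.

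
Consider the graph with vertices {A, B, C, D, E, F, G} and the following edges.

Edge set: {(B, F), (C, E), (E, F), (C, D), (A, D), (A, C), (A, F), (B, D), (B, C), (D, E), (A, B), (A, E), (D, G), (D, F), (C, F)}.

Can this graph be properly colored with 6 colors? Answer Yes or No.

The chromatic number is 5. A, C, D, E, F are pairwise adjacent (a clique of size 5), so at least 5 colors are needed.
5 colors suffice: color 1 → {D}; color 2 → {A, G}; color 3 → {C}; color 4 → {F}; color 5 → {B, E}.
Since 6 ≥ 5, a proper 6-coloring certainly exists.

Yes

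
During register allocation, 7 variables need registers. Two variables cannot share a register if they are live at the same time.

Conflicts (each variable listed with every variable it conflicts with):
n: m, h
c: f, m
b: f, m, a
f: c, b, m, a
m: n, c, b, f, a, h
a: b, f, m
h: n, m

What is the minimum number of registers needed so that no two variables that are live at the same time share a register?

b, f, m, a all conflict with each other, so at least 4 registers are needed.
4 registers suffice: n=3, c=3, b=4, f=2, m=1, a=3, h=2. No two conflicting variables share a register.

4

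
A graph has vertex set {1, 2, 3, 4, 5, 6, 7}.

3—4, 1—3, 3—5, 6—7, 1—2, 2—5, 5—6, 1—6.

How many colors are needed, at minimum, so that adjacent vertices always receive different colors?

2 and 5 are adjacent, so at least 2 colors are needed.
2 colors suffice: color a → {1, 4, 5, 7}; color b → {2, 3, 6}. No two adjacent vertices share a color.

2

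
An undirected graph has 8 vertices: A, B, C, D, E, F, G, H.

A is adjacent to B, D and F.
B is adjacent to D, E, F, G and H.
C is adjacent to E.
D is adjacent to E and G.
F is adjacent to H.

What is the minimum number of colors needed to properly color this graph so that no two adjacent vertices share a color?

3

A, B, D are mutually adjacent, so at least 3 colors are needed.
3 colors suffice: color 1 → {B, C}; color 2 → {D, F}; color 3 → {A, E, G, H}. Every edge joins two different colors.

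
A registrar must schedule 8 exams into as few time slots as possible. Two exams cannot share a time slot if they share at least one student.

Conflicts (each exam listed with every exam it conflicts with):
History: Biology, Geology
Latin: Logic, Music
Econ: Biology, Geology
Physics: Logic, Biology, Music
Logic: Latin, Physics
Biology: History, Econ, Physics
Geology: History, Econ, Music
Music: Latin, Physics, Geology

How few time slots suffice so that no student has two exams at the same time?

The cycle Biology-Econ-Geology-Music-Physics-Biology has odd length 5, so it cannot be 2-colored; at least 3 time slots are needed.
Using 3 time slots: History=2, Latin=2, Econ=2, Physics=2, Logic=1, Biology=1, Geology=1, Music=3. No two conflicting exams share a time slot.

3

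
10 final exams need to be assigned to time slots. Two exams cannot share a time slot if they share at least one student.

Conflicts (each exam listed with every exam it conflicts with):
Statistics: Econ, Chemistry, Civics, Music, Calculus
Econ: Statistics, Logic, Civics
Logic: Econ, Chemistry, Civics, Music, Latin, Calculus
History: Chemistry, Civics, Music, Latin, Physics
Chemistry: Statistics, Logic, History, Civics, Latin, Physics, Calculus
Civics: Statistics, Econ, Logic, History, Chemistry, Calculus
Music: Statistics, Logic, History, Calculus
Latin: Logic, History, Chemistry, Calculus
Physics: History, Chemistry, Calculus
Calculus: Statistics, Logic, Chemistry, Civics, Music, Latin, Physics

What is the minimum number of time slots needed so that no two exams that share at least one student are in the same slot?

4

Logic, Chemistry, Latin, Calculus all conflict with each other, so at least 4 time slots are needed.
4 time slots suffice: time slot 1 → {Econ, History, Calculus}; time slot 2 → {Chemistry, Music}; time slot 3 → {Civics, Latin, Physics}; time slot 4 → {Statistics, Logic}. Every pair that conflicts lands in different time slots.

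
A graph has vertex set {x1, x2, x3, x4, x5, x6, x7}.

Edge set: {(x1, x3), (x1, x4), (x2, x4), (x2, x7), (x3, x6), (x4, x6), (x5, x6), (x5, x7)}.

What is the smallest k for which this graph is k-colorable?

The cycle x6-x4-x2-x7-x5-x6 has odd length 5, so it cannot be 2-colored; at least 3 colors are needed.
One proper 3-coloring: x1=1, x2=1, x3=2, x4=2, x5=2, x6=1, x7=3. No two adjacent vertices share a color.

3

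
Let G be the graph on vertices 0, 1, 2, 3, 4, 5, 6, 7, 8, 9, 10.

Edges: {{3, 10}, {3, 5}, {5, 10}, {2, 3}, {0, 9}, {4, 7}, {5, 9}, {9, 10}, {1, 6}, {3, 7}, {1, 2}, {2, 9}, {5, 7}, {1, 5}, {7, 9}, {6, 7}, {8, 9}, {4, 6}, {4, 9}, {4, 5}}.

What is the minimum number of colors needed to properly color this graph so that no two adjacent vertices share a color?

4

4, 5, 7, 9 form a clique, so at least 4 colors are needed.
4 colors suffice: 0=blue, 1=red, 2=blue, 3=red, 4=yellow, 5=blue, 6=blue, 7=green, 8=blue, 9=red, 10=green. Each edge has distinct colors on its endpoints.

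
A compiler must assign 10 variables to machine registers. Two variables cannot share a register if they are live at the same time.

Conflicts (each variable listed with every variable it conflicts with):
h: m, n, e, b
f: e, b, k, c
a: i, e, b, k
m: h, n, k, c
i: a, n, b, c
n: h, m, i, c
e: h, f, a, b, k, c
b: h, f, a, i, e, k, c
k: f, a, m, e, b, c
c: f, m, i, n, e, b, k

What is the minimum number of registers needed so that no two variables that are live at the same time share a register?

5

f, e, b, k, c pairwise conflict, so at least 5 registers are needed.
5 registers suffice: h=2, f=5, a=2, m=1, i=4, n=3, e=4, b=1, k=3, c=2. No two conflicting variables share a register.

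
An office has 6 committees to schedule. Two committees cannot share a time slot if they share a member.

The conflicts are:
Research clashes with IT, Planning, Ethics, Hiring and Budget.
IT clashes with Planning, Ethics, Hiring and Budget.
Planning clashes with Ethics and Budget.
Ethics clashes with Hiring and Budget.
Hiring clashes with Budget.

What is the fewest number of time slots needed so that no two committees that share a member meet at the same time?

5

Research, IT, Ethics, Hiring, Budget all conflict with each other, so at least 5 time slots are needed.
A valid assignment using 5 time slots: Research=4, IT=2, Planning=5, Ethics=1, Hiring=5, Budget=3. Every pair that conflicts lands in different time slots.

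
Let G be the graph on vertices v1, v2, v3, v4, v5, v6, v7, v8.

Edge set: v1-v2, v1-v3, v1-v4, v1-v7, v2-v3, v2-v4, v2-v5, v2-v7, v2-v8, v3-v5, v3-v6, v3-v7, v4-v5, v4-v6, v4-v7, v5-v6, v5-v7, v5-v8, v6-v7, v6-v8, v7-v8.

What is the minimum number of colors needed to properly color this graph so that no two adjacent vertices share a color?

v1, v2, v3, v7 form a clique, so at least 4 colors are needed.
4 colors suffice: color red → {v7}; color blue → {v2, v6}; color green → {v1, v5}; color yellow → {v3, v4, v8}. No two adjacent vertices share a color.

4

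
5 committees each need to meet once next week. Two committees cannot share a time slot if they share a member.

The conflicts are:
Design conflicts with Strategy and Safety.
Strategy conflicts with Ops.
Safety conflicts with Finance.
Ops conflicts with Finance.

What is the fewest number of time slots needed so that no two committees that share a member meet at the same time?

3

The cycle Design-Safety-Finance-Ops-Strategy-Design has odd length 5, so it cannot be 2-colored; at least 3 time slots are needed.
A valid assignment using 3 time slots: Design=1, Strategy=2, Safety=2, Ops=3, Finance=1. No two conflicting committees share a time slot.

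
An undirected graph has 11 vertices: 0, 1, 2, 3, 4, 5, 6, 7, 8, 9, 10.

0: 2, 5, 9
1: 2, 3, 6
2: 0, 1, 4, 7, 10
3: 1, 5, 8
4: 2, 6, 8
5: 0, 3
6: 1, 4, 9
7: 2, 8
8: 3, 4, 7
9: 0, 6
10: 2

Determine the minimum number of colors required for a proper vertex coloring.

3

The cycle 3-1-2-4-8-3 has odd length 5, so it cannot be 2-colored; at least 3 colors are needed.
3 colors suffice: 0=blue, 1=blue, 2=red, 3=red, 4=blue, 5=green, 6=red, 7=blue, 8=green, 9=green, 10=blue. Every edge joins two different colors.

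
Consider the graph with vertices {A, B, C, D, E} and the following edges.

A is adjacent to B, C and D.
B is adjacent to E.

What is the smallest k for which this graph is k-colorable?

2

A and B are adjacent, so at least 2 colors are needed.
2 colors suffice: color red → {A, E}; color blue → {B, C, D}. Every edge joins two different colors.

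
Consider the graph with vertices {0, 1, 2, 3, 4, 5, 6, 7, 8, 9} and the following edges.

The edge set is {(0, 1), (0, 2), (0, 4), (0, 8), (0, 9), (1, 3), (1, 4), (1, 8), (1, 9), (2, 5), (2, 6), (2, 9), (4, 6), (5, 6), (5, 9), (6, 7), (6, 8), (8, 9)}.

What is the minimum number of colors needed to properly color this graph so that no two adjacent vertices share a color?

4

0, 1, 8, 9 are mutually adjacent (a clique of size 4), so at least 4 colors are needed.
4 colors suffice: 0=green, 1=blue, 2=blue, 3=red, 4=yellow, 5=green, 6=red, 7=blue, 8=yellow, 9=red. No two adjacent vertices share a color.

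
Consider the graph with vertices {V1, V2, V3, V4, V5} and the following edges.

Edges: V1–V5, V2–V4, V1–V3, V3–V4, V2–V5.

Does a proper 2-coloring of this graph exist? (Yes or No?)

No

The cycle V4-V3-V1-V5-V2-V4 has odd length 5, so it cannot be 2-colored; at least 3 colors are needed.
So 2 colors are not enough.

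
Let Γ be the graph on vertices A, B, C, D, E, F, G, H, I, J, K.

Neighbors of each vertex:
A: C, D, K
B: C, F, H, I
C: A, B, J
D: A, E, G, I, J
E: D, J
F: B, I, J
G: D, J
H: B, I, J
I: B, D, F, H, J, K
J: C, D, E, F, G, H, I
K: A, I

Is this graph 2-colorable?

D, G, J are pairwise adjacent, so at least 3 colors are needed.
So 2 colors are not enough.

No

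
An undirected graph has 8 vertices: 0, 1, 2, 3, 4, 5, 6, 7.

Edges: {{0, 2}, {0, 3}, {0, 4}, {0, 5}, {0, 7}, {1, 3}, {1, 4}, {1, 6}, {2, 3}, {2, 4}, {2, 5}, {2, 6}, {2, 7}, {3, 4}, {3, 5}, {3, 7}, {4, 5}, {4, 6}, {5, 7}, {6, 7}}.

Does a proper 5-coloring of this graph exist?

The chromatic number is 5. 0, 2, 3, 4, 5 are pairwise adjacent (a clique of size 5), so at least 5 colors are needed.
5 colors suffice: 0=d, 1=a, 2=a, 3=b, 4=c, 5=e, 6=b, 7=c.
That is already a proper 5-coloring.

Yes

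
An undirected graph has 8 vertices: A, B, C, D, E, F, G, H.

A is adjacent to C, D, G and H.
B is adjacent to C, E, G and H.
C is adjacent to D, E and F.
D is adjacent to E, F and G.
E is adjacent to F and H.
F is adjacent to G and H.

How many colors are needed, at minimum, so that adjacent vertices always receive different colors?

4

C, D, E, F form a clique, so at least 4 colors are needed.
4 colors suffice: color red → {D, H}; color blue → {E, G}; color green → {C}; color yellow → {A, B, F}. Every edge joins two different colors.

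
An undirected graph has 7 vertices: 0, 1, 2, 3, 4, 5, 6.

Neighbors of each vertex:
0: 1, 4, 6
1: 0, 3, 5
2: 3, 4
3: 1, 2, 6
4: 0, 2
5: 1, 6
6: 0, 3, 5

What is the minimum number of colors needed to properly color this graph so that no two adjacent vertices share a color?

The cycle 2-3-1-0-4-2 has odd length 5, so it cannot be 2-colored; at least 3 colors are needed.
One proper 3-coloring: 0=b, 1=a, 2=a, 3=b, 4=c, 5=b, 6=a. Each edge has distinct colors on its endpoints.

3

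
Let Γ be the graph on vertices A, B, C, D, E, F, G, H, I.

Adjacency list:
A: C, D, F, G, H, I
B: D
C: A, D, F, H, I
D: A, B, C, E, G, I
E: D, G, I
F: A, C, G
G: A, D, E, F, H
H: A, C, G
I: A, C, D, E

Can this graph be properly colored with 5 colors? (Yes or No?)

Yes

The chromatic number is 4. A, C, D, I are mutually adjacent (a clique of size 4), so at least 4 colors are needed.
4 colors suffice: color 1 → {D, F, H}; color 2 → {A, B, E}; color 3 → {C, G}; color 4 → {I}.
Since 5 ≥ 4, a proper 5-coloring certainly exists.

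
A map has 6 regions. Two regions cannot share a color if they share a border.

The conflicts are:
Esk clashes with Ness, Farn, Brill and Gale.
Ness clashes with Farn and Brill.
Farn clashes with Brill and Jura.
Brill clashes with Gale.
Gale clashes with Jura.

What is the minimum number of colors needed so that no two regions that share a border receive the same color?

Esk, Ness, Farn, Brill are mutually in conflict, so at least 4 colors are needed.
4 colors suffice: color 1 → {Esk, Jura}; color 2 → {Brill}; color 3 → {Farn, Gale}; color 4 → {Ness}. No two conflicting regions share a color.

4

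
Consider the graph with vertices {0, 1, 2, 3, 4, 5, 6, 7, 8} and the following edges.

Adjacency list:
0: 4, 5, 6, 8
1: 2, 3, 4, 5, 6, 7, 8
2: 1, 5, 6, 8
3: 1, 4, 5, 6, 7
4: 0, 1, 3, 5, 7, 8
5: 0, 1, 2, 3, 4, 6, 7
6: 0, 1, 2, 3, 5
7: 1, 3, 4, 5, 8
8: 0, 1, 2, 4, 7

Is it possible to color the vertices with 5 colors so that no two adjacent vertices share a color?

The chromatic number is 5. 1, 3, 4, 5, 7 form a clique, so at least 5 colors are needed.
5 colors suffice: 0=blue, 1=blue, 2=yellow, 3=purple, 4=green, 5=red, 6=green, 7=yellow, 8=red.
That is already a proper 5-coloring.

Yes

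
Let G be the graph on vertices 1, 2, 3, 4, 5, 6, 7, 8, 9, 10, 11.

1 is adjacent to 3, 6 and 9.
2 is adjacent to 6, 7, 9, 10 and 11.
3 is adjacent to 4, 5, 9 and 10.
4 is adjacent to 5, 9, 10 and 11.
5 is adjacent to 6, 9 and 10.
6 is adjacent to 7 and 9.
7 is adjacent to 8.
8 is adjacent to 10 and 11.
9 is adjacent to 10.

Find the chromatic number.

5

3, 4, 5, 9, 10 are mutually adjacent (a clique of size 5), so at least 5 colors are needed.
5 colors suffice: color red → {7, 9, 11}; color blue → {6, 10}; color green → {2, 3, 8}; color yellow → {1, 5}; color purple → {4}. No two adjacent vertices share a color.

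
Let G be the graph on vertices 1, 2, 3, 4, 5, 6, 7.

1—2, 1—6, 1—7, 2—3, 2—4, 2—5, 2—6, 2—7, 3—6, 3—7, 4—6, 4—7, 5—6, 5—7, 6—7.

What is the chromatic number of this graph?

4

2, 3, 6, 7 are mutually adjacent (a clique of size 4), so at least 4 colors are needed.
4 colors suffice: 1=d, 2=a, 3=d, 4=d, 5=d, 6=b, 7=c. Each edge has distinct colors on its endpoints.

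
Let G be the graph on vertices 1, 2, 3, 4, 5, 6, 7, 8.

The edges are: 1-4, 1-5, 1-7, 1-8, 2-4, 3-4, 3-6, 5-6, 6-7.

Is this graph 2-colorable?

No

The cycle 4-1-5-6-3-4 has odd length 5, so it cannot be 2-colored; at least 3 colors are needed.
So 2 colors are not enough.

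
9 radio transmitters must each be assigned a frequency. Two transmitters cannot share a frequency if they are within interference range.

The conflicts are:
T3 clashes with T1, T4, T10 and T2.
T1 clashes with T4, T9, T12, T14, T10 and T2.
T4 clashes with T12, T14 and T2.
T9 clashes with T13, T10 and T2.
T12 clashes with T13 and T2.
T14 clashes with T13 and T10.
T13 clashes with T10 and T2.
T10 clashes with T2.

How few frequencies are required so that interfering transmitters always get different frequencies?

T1, T4, T12, T2 are mutually in conflict, so at least 4 frequencies are needed.
4 frequencies suffice: frequency 1 → {T1, T13}; frequency 2 → {T14, T2}; frequency 3 → {T4, T10}; frequency 4 → {T3, T9, T12}. Each listed conflict is separated.

4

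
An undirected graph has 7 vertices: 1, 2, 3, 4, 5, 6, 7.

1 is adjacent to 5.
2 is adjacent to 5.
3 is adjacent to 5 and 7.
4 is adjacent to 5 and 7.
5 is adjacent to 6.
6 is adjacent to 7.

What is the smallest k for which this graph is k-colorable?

2

5 and 6 are adjacent, so at least 2 colors are needed.
A valid assignment using 2 colors: 1=blue, 2=blue, 3=blue, 4=blue, 5=red, 6=blue, 7=red. No two adjacent vertices share a color.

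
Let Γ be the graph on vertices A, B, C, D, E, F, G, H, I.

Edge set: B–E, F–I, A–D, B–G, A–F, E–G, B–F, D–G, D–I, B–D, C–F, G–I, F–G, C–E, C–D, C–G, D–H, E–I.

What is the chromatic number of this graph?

B, D, G are mutually adjacent, so at least 3 colors are needed.
3 colors suffice: color 1 → {D, E, F}; color 2 → {A, G, H}; color 3 → {B, C, I}. Each edge has distinct colors on its endpoints.

3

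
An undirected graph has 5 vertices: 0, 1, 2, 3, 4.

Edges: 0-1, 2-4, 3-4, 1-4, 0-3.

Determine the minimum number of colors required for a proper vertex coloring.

3 and 4 are adjacent, so at least 2 colors are needed.
2 colors suffice: color a → {0, 4}; color b → {1, 2, 3}. No two adjacent vertices share a color.

2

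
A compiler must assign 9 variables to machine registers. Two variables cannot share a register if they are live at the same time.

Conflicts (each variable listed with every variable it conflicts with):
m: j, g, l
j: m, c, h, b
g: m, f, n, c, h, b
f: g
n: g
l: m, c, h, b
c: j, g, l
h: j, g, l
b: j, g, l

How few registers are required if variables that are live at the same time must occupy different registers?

2

g and h conflict, so at least 2 registers are needed.
2 registers suffice: register 1 → {j, g, l}; register 2 → {m, f, n, c, h, b}. No two conflicting variables share a register.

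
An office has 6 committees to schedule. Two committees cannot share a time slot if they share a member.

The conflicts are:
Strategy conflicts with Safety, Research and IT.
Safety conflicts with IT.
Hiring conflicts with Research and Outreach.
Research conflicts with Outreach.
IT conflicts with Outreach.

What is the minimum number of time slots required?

3

Hiring, Research, Outreach all conflict with each other, so at least 3 time slots are needed.
3 time slots suffice: time slot 1 → {Research, IT}; time slot 2 → {Strategy, Outreach}; time slot 3 → {Safety, Hiring}. No two conflicting committees share a time slot.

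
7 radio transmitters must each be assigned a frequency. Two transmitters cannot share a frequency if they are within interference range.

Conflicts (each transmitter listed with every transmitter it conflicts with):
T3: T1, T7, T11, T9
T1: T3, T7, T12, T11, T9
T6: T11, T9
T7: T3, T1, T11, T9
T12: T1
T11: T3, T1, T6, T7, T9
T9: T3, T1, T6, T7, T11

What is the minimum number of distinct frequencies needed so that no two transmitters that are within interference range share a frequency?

T3, T1, T7, T11, T9 pairwise conflict, so at least 5 frequencies are needed.
5 frequencies suffice: frequency 1 → {T1, T6}; frequency 2 → {T12, T9}; frequency 3 → {T11}; frequency 4 → {T7}; frequency 5 → {T3}. Each listed conflict is separated.

5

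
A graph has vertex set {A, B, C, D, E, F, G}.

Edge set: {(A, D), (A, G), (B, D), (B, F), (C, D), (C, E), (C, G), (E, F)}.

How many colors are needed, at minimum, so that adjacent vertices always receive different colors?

3

The cycle F-E-C-D-B-F has odd length 5, so it cannot be 2-colored; at least 3 colors are needed.
3 colors suffice: color 1 → {A, C, F}; color 2 → {D, E, G}; color 3 → {B}. No two adjacent vertices share a color.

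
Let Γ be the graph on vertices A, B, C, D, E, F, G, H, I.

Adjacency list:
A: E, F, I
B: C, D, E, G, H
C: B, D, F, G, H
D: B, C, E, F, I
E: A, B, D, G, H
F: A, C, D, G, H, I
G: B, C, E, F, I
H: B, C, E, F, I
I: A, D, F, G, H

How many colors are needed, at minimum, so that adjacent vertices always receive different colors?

B, E, G are mutually adjacent, so at least 3 colors are needed.
3 colors suffice: color red → {B, F}; color blue → {C, E, I}; color green → {A, D, G, H}. Every edge joins two different colors.

3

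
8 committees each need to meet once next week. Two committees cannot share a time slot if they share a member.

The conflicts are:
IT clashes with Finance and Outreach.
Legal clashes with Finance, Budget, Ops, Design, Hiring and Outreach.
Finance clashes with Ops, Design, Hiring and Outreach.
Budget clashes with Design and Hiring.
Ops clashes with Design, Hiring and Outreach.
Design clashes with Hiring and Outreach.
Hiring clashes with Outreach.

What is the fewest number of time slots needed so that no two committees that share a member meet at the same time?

Legal, Finance, Ops, Design, Hiring, Outreach pairwise conflict, so at least 6 time slots are needed.
A valid assignment using 6 time slots: IT=2, Legal=4, Finance=5, Budget=1, Ops=6, Design=3, Hiring=2, Outreach=1. No two conflicting committees share a time slot.

6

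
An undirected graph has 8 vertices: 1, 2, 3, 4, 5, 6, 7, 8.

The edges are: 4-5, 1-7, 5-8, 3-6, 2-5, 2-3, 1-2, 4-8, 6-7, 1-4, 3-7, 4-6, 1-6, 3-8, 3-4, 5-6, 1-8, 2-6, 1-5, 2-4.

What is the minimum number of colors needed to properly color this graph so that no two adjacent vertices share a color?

5

1, 2, 4, 5, 6 are mutually adjacent (a clique of size 5), so at least 5 colors are needed.
5 colors suffice: color a → {4, 7}; color b → {6, 8}; color c → {1, 3}; color d → {5}; color e → {2}. Every edge joins two different colors.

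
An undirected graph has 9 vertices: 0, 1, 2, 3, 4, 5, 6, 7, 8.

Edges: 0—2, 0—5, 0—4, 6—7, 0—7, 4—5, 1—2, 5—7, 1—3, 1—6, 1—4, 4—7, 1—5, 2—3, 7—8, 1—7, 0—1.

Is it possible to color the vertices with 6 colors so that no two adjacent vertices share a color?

Yes

The chromatic number is 5. 0, 1, 4, 5, 7 are mutually adjacent (a clique of size 5), so at least 5 colors are needed.
5 colors suffice: 0=green, 1=red, 2=blue, 3=green, 4=yellow, 5=purple, 6=green, 7=blue, 8=red.
Since 6 ≥ 5, a proper 6-coloring certainly exists.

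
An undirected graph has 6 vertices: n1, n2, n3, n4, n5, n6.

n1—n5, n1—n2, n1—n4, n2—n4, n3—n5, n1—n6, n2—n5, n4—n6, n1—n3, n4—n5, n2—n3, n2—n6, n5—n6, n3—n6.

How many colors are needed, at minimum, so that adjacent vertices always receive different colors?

n1, n2, n4, n5, n6 are pairwise adjacent (a clique of size 5), so at least 5 colors are needed.
5 colors suffice: color 1 → {n6}; color 2 → {n5}; color 3 → {n1}; color 4 → {n2}; color 5 → {n3, n4}. Every edge joins two different colors.

5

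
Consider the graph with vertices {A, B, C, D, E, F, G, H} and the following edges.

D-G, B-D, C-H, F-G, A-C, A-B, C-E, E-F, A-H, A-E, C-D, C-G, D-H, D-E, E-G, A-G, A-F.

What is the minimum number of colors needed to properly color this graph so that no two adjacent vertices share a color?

C, D, E, G are pairwise adjacent (a clique of size 4), so at least 4 colors are needed.
4 colors suffice: A=1, B=2, C=3, D=1, E=2, F=3, G=4, H=2. No two adjacent vertices share a color.

4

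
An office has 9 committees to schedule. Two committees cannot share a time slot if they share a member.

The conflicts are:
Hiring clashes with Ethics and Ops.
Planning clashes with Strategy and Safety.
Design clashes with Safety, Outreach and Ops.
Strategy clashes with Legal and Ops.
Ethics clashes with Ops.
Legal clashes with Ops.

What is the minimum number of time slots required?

3

Strategy, Legal, Ops pairwise conflict, so at least 3 time slots are needed.
3 time slots suffice: time slot 1 → {Planning, Outreach, Ops}; time slot 2 → {Design, Strategy, Ethics}; time slot 3 → {Hiring, Safety, Legal}. Each listed conflict is separated.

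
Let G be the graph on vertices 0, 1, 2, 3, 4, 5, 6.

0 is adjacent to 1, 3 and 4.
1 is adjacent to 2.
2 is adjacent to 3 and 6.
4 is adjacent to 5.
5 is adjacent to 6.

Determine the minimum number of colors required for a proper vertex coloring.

2

5 and 6 are adjacent, so at least 2 colors are needed.
One proper 2-coloring: 0=a, 1=b, 2=a, 3=b, 4=b, 5=a, 6=b. Every edge joins two different colors.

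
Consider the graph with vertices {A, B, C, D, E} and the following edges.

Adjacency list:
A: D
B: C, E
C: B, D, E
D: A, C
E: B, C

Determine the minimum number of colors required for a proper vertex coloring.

B, C, E form a triangle, so at least 3 colors are needed.
3 colors suffice: color 1 → {A, C}; color 2 → {D, E}; color 3 → {B}. Every edge joins two different colors.

3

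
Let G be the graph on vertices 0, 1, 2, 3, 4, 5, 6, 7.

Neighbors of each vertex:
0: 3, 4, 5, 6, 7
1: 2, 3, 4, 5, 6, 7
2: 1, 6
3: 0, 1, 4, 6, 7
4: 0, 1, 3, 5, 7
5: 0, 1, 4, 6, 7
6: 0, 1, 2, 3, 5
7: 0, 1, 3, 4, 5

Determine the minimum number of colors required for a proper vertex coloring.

4

1, 4, 5, 7 are mutually adjacent (a clique of size 4), so at least 4 colors are needed.
A valid assignment using 4 colors: 0=a, 1=a, 2=b, 3=b, 4=d, 5=b, 6=c, 7=c. No two adjacent vertices share a color.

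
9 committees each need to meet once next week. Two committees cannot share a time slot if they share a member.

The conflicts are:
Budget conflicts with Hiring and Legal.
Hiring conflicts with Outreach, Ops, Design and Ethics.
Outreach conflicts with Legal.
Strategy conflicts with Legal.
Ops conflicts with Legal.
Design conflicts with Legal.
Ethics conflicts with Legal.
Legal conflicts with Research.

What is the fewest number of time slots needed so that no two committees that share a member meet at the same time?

Budget and Legal conflict, so at least 2 time slots are needed.
Using 2 time slots: Budget=2, Hiring=1, Outreach=2, Strategy=2, Ops=2, Design=2, Ethics=2, Legal=1, Research=2. Every pair that conflicts lands in different time slots.

2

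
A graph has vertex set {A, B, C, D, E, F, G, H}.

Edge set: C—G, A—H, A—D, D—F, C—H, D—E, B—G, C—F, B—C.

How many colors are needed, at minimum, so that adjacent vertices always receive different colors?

3

B, C, G form a triangle, so at least 3 colors are needed.
3 colors suffice: color 1 → {C, D}; color 2 → {E, F, G, H}; color 3 → {A, B}. No two adjacent vertices share a color.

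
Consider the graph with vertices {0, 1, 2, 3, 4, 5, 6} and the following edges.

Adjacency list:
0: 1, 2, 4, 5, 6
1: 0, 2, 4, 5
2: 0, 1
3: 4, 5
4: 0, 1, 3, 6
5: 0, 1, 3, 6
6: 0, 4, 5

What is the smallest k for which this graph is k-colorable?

0, 1, 4 are pairwise adjacent, so at least 3 colors are needed.
One proper 3-coloring: 0=a, 1=b, 2=c, 3=a, 4=c, 5=c, 6=b. Every edge joins two different colors.

3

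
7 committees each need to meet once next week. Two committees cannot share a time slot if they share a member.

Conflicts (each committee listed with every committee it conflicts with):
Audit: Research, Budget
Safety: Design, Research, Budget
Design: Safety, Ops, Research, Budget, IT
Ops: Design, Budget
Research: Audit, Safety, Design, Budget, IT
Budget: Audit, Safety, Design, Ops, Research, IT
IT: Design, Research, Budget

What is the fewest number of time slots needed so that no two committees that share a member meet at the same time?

Design, Research, Budget, IT all conflict with each other, so at least 4 time slots are needed.
A valid assignment using 4 time slots: Audit=2, Safety=4, Design=2, Ops=3, Research=3, Budget=1, IT=4. Every pair that conflicts lands in different time slots.

4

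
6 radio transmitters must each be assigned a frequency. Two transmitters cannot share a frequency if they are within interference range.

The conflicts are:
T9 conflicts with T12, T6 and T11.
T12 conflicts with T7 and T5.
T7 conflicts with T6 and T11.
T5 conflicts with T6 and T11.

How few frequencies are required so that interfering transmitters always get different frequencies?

2

T12 and T5 conflict, so at least 2 frequencies are needed.
2 frequencies suffice: frequency 1 → {T9, T7, T5}; frequency 2 → {T12, T6, T11}. No two conflicting transmitters share a frequency.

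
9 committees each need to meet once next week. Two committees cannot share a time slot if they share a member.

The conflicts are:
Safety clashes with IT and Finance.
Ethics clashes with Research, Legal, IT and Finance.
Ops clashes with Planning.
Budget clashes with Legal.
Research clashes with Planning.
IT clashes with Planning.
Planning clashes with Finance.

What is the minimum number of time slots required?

2

Research and Planning conflict, so at least 2 time slots are needed.
2 time slots suffice: time slot 1 → {Safety, Ethics, Budget, Planning}; time slot 2 → {Ops, Research, Legal, IT, Finance}. Every pair that conflicts lands in different time slots.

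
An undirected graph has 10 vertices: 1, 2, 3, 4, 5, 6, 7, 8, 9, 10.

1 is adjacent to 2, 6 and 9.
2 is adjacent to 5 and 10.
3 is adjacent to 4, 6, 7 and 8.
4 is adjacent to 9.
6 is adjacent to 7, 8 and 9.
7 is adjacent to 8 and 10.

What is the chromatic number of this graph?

3, 6, 7, 8 are pairwise adjacent (a clique of size 4), so at least 4 colors are needed.
4 colors suffice: 1=blue, 2=red, 3=blue, 4=red, 5=blue, 6=red, 7=green, 8=yellow, 9=green, 10=blue. No two adjacent vertices share a color.

4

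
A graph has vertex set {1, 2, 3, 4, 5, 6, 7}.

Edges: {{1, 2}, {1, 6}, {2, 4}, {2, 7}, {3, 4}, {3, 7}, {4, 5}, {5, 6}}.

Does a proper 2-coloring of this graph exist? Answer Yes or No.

No

The cycle 6-1-2-4-5-6 has odd length 5, so it cannot be 2-colored; at least 3 colors are needed.
So 2 colors are not enough.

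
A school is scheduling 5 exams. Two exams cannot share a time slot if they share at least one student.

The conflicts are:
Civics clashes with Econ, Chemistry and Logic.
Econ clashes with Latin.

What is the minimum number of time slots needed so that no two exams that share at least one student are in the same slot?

Civics and Econ conflict, so at least 2 time slots are needed.
2 time slots suffice: time slot 1 → {Civics, Latin}; time slot 2 → {Econ, Chemistry, Logic}. No two conflicting exams share a time slot.

2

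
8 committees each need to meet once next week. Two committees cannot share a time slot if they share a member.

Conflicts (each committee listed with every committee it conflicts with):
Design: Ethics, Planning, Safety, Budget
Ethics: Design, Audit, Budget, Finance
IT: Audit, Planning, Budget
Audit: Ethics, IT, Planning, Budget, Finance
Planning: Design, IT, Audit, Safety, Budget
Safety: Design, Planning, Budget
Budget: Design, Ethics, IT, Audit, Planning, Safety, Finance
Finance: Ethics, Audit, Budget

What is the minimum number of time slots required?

4

IT, Audit, Planning, Budget pairwise conflict, so at least 4 time slots are needed.
A valid assignment using 4 time slots: Design=2, Ethics=3, IT=4, Audit=2, Planning=3, Safety=4, Budget=1, Finance=4. Every pair that conflicts lands in different time slots.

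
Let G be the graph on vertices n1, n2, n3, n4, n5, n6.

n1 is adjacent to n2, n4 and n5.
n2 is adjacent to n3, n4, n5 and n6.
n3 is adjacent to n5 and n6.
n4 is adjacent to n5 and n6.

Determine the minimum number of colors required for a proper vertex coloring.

4

n1, n2, n4, n5 form a clique, so at least 4 colors are needed.
4 colors suffice: n1=4, n2=1, n3=3, n4=3, n5=2, n6=2. No two adjacent vertices share a color.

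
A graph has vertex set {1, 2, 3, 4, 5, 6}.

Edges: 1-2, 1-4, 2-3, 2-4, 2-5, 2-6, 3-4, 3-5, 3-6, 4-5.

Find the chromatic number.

2, 3, 4, 5 are mutually adjacent (a clique of size 4), so at least 4 colors are needed.
A valid assignment using 4 colors: 1=green, 2=red, 3=green, 4=blue, 5=yellow, 6=blue. Every edge joins two different colors.

4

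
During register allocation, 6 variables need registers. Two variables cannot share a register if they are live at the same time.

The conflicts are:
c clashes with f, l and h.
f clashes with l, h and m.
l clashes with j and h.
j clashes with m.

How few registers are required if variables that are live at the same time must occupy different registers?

c, f, l, h are mutually in conflict, so at least 4 registers are needed.
Using 4 registers: c=3, f=2, l=1, j=2, h=4, m=1. Each listed conflict is separated.

4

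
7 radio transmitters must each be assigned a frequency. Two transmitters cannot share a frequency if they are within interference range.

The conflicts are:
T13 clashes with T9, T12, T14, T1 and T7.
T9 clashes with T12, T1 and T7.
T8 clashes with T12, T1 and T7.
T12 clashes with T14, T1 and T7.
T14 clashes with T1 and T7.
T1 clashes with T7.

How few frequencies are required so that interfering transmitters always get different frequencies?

5

T13, T9, T12, T1, T7 pairwise conflict, so at least 5 frequencies are needed.
Using 5 frequencies: T13=4, T9=5, T8=4, T12=3, T14=5, T1=1, T7=2. Each listed conflict is separated.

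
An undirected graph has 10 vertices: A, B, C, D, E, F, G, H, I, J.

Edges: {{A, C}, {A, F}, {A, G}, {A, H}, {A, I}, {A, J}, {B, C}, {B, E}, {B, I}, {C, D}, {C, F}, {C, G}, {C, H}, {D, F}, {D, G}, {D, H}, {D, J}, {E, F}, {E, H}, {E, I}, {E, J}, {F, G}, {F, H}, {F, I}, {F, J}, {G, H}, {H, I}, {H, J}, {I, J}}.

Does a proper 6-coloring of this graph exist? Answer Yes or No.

The chromatic number is 5. A, F, H, I, J are pairwise adjacent (a clique of size 5), so at least 5 colors are needed.
5 colors suffice: color red → {B, F}; color blue → {H}; color green → {C, J}; color yellow → {G, I}; color purple → {A, D, E}.
Since 6 ≥ 5, a proper 6-coloring certainly exists.

Yes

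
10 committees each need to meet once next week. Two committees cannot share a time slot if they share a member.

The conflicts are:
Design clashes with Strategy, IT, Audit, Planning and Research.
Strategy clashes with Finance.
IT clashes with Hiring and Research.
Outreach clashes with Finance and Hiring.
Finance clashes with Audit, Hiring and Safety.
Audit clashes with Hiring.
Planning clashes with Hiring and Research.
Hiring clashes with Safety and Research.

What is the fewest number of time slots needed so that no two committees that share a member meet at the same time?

Design, Planning, Research are mutually in conflict, so at least 3 time slots are needed.
3 time slots suffice: time slot 1 → {Design, Hiring}; time slot 2 → {Finance, Research}; time slot 3 → {Strategy, IT, Outreach, Audit, Planning, Safety}. Each listed conflict is separated.

3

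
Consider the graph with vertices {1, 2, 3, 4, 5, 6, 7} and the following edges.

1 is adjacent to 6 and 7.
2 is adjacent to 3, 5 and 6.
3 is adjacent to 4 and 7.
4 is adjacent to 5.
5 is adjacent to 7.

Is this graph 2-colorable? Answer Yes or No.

The cycle 1-7-5-2-6-1 has odd length 5, so it cannot be 2-colored; at least 3 colors are needed.
So 2 colors are not enough.

No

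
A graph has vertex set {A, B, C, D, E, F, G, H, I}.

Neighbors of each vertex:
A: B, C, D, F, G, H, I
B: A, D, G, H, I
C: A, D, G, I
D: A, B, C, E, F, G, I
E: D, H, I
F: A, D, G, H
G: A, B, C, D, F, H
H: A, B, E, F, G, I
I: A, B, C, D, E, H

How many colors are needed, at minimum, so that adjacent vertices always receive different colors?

A, C, D, G are pairwise adjacent (a clique of size 4), so at least 4 colors are needed.
4 colors suffice: color 1 → {D, H}; color 2 → {A, E}; color 3 → {G, I}; color 4 → {B, C, F}. Each edge has distinct colors on its endpoints.

4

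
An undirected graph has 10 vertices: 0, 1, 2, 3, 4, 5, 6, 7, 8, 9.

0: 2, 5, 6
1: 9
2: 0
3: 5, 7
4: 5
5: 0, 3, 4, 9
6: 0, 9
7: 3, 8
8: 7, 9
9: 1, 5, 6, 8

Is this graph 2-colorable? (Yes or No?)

The cycle 3-5-9-8-7-3 has odd length 5, so it cannot be 2-colored; at least 3 colors are needed.
So 2 colors are not enough.

No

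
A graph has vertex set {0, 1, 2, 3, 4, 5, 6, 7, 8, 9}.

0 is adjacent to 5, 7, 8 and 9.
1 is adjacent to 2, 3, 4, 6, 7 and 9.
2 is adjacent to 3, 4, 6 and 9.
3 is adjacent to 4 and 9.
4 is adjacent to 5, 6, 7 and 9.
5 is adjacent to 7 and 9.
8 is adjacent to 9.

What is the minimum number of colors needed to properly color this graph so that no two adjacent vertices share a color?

1, 2, 3, 4, 9 form a clique, so at least 5 colors are needed.
A valid assignment using 5 colors: 0=red, 1=green, 2=yellow, 3=purple, 4=red, 5=green, 6=blue, 7=blue, 8=green, 9=blue. Every edge joins two different colors.

5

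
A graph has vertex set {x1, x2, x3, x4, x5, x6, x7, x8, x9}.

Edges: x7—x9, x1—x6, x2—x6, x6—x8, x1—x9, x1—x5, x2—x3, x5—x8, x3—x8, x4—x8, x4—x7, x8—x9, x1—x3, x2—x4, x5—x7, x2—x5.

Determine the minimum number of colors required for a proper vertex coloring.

2

x4 and x7 are adjacent, so at least 2 colors are needed.
2 colors suffice: color 1 → {x1, x2, x7, x8}; color 2 → {x3, x4, x5, x6, x9}. No two adjacent vertices share a color.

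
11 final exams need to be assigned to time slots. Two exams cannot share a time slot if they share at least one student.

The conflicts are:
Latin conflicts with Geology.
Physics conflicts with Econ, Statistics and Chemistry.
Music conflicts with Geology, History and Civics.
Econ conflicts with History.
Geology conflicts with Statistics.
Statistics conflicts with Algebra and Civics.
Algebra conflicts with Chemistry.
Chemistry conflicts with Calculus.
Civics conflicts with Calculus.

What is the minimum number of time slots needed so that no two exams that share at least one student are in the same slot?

3

The cycle Chemistry-Physics-Statistics-Civics-Calculus-Chemistry has odd length 5, so it cannot be 2-colored; at least 3 time slots are needed.
3 time slots suffice: time slot 1 → {Latin, Music, Econ, Statistics, Chemistry}; time slot 2 → {Physics, Geology, Algebra, History, Civics}; time slot 3 → {Calculus}. No two conflicting exams share a time slot.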